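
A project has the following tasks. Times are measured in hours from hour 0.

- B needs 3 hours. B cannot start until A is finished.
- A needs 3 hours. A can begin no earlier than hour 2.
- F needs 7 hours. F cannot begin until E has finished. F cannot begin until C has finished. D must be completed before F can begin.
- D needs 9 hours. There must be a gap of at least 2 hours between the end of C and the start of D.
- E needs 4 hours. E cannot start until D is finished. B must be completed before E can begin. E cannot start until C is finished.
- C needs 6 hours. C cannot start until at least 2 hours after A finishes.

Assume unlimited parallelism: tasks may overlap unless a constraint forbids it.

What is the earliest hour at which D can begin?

A waits on its own release at hour 2, so it starts at hour 2 and finishes at 2 + 3 = hour 5.
C cannot begin until A (finishes hour 5, plus 2-hour gap → hour 7). It runs from hour 7 to 7 + 6 = hour 13.
D waits on C (finishes hour 13, plus 2-hour gap → hour 15), so the earliest it can start is hour 15.

15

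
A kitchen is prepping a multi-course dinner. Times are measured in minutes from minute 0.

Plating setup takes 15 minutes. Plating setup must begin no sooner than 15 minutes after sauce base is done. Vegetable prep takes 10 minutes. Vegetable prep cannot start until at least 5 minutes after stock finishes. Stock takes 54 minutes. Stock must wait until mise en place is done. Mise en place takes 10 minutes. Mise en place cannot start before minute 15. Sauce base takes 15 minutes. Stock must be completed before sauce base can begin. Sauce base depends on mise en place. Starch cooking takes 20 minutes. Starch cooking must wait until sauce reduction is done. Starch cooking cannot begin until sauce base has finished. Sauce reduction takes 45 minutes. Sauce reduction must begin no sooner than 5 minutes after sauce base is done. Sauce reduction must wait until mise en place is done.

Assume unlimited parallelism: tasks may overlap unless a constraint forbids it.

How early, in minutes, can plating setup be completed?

124

Mise en place cannot begin until its own release at minute 15. It runs from minute 15 to 15 + 10 = minute 25.
Stock cannot begin until mise en place (finishes minute 25). It runs from minute 25 to 25 + 54 = minute 79.
Sauce base needs all of stock (finishes minute 79); mise en place (finishes minute 25). That puts its earliest start at minute 79; it finishes at 79 + 15 = minute 94.
Plating setup waits on sauce base (finishes minute 94, plus 15-minute gap → minute 109), so it starts at minute 109 and finishes at 109 + 15 = minute 124.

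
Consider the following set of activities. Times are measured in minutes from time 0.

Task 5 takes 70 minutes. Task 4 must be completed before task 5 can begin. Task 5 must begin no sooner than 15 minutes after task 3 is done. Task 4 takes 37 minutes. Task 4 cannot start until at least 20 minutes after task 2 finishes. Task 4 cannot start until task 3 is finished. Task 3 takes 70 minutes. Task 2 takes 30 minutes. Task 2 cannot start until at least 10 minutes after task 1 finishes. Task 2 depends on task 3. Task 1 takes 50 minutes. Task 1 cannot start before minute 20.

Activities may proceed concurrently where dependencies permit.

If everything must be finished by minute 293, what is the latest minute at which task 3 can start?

To finish by minute 293, task 5 (duration 70) must start no later than minute 223.
Task 4 has to be done before task 5 (must start by minute 223). That means finishing by minute 223, i.e. starting by 223 − 37 = minute 186.
Since task 4 (must start by minute 186, minus 20-minute gap → minute 166) depends on it, task 2 must finish by minute 166. Backing off its 30-minute duration gives a latest start of minute 136.
For task 3: task 2 (must start by minute 136); task 4 (must start by minute 186); task 5 (must start by minute 223, minus 15-minute gap → minute 208). The most restrictive is minute 136; with a 70-minute duration, task 3 must start by minute 66.

66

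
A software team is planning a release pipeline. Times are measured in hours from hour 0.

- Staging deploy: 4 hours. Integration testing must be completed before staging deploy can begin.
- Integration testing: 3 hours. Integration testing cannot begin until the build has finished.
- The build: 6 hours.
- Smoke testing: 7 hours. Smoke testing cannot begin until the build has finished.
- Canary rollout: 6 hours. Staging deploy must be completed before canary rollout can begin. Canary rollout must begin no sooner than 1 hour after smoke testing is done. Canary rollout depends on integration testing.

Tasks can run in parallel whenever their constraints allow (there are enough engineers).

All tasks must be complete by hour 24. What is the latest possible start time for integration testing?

To finish by hour 24, canary rollout (duration 6) must start no later than hour 18.
Staging deploy feeds into canary rollout (must start by hour 18); so staging deploy must finish by hour 18 and therefore start by hour 14.
Integration testing must finish in time for staging deploy (must start by hour 14); canary rollout (must start by hour 18). The tightest is hour 14, so integration testing must start by 14 − 3 = hour 11.

11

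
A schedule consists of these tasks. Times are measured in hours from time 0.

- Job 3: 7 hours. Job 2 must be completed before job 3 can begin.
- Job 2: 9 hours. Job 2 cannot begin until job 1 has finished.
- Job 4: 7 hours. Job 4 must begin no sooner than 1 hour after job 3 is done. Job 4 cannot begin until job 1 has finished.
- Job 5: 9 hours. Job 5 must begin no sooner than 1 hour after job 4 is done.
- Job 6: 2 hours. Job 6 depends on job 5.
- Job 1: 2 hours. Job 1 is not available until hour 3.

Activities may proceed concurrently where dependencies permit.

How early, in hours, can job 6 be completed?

41

After its own release at hour 3, job 1 can start at hour 3 and finishes at hour 5.
After job 1 (finishes hour 5), job 2 can start at hour 5 and finishes at hour 14.
Job 3 cannot begin until job 2 (finishes hour 14). It runs from hour 14 to 14 + 7 = hour 21.
Job 4 has to wait for job 3 (finishes hour 21, plus 1-hour gap → hour 22); job 1 (finishes hour 5). The latest of these is hour 22, so job 4 runs hour 22 to 22 + 7 = hour 29.
After job 4 (finishes hour 29, plus 1-hour gap → hour 30), job 5 can start at hour 30 and finishes at hour 39.
Job 6 cannot begin until job 5 (finishes hour 39). It runs from hour 39 to 39 + 2 = hour 41.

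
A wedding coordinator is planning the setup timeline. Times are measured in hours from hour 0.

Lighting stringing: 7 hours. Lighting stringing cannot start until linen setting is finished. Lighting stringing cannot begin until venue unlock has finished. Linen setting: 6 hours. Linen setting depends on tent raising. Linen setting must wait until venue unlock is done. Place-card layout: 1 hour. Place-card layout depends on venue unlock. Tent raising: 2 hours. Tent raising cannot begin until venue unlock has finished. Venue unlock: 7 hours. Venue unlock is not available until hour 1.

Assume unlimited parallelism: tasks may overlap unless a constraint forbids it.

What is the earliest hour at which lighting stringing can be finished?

Venue unlock cannot begin until its own release at hour 1. It runs from hour 1 to 1 + 7 = hour 8.
Tent raising cannot begin until venue unlock (finishes hour 8). It runs from hour 8 to 8 + 2 = hour 10.
Linen setting has to wait for tent raising (finishes hour 10); venue unlock (finishes hour 8). The latest of these is hour 10, so linen setting runs hour 10 to 10 + 6 = hour 16.
Lighting stringing has to wait for linen setting (finishes hour 16); venue unlock (finishes hour 8). The latest of these is hour 16, so lighting stringing runs hour 16 to 16 + 7 = hour 23.

23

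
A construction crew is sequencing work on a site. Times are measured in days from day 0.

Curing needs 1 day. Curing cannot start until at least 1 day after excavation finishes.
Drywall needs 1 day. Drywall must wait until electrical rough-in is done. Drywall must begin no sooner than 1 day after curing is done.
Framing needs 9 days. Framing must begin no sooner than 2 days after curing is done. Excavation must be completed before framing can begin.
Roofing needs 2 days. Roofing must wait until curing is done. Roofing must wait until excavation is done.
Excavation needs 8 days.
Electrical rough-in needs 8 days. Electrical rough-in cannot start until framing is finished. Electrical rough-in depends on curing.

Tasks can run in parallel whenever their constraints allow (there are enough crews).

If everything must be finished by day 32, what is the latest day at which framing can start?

14

Drywall has no dependents, so it just needs to finish by day 32. Starting by 32 − 1 = day 31 achieves that.
Electrical rough-in feeds into drywall (must start by day 31); so electrical rough-in must finish by day 31 and therefore start by day 23.
Framing must finish before electrical rough-in (must start by day 23). With a 9-day duration, framing must start by 23 − 9 = day 14.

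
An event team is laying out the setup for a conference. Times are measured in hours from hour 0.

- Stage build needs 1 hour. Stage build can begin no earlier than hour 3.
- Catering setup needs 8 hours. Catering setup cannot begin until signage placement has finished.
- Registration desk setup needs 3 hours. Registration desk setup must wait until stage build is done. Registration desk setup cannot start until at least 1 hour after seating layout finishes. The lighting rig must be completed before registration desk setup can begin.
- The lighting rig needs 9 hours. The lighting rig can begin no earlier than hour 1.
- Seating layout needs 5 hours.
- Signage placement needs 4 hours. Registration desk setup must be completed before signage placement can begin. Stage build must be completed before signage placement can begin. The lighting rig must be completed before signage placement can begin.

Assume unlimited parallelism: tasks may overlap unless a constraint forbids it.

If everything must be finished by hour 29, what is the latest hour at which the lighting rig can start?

5

Catering setup has no dependents, so it just needs to finish by hour 29. Starting by 29 − 8 = hour 21 achieves that.
Signage placement must finish before catering setup (must start by hour 21). With a 4-hour duration, signage placement must start by 21 − 4 = hour 17.
Registration desk setup has to be done before signage placement (must start by hour 17). That means finishing by hour 17, i.e. starting by 17 − 3 = hour 14.
The lighting rig must finish in time for registration desk setup (must start by hour 14); signage placement (must start by hour 17). The tightest is hour 14, so the lighting rig must start by 14 − 9 = hour 5.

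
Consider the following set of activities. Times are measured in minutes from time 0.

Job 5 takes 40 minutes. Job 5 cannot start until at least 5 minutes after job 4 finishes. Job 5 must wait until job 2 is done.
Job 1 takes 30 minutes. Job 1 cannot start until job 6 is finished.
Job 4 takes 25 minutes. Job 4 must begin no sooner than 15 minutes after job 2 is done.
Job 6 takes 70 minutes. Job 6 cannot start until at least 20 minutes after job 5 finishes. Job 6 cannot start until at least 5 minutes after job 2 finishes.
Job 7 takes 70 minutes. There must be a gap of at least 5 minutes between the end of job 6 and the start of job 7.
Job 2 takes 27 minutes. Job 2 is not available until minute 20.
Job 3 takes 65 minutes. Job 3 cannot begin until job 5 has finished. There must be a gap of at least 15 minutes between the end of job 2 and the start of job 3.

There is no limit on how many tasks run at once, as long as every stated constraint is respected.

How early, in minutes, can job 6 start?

Job 2 waits on its own release at minute 20, so it starts at minute 20 and finishes at 20 + 27 = minute 47.
Job 4 cannot begin until job 2 (finishes minute 47, plus 15-minute gap → minute 62). It runs from minute 62 to 62 + 25 = minute 87.
Job 5 has to wait for job 4 (finishes minute 87, plus 5-minute gap → minute 92); job 2 (finishes minute 47). The latest of these is minute 92, so job 5 runs minute 92 to 92 + 40 = minute 132.
Job 6 waits on job 5 (finishes minute 132, plus 20-minute gap → minute 152); job 2 (finishes minute 47, plus 5-minute gap → minute 52). The latest of these is minute 152, which is the earliest job 6 can start.

152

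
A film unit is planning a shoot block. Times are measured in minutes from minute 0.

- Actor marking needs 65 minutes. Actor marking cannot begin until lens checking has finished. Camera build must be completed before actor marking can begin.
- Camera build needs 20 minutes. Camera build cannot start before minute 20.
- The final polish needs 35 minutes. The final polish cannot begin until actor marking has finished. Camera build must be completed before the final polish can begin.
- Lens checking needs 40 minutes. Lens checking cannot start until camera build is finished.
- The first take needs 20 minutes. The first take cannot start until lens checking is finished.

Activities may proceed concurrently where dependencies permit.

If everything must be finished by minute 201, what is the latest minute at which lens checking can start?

To finish by minute 201, the final polish (duration 35) must start no later than minute 166.
Actor marking feeds into the final polish (must start by minute 166); so actor marking must finish by minute 166 and therefore start by minute 101.
The first take must finish by minute 201; it takes 20 minutes, so it must start by 201 − 20 = minute 181.
Lens checking has several dependents: actor marking (must start by minute 101); the first take (must start by minute 181). The earliest of those limits is minute 101, so lens checking must start by 101 − 40 = minute 61.

61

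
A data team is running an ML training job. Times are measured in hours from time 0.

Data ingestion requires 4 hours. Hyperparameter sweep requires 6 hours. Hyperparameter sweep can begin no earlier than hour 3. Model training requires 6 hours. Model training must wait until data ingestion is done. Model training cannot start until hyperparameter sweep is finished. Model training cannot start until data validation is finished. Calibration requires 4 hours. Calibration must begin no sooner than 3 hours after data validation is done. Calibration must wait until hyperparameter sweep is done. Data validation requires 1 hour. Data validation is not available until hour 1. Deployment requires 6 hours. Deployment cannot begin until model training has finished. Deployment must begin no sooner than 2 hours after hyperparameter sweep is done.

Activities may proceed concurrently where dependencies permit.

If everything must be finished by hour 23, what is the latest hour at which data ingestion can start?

7

Nothing follows deployment; the deadline of hour 23 is its only limit. It must start by 23 − 6 = hour 17.
Model training must finish before deployment (must start by hour 17). With a 6-hour duration, model training must start by 17 − 6 = hour 11.
Data ingestion feeds into model training (must start by hour 11); so data ingestion must finish by hour 11 and therefore start by hour 7.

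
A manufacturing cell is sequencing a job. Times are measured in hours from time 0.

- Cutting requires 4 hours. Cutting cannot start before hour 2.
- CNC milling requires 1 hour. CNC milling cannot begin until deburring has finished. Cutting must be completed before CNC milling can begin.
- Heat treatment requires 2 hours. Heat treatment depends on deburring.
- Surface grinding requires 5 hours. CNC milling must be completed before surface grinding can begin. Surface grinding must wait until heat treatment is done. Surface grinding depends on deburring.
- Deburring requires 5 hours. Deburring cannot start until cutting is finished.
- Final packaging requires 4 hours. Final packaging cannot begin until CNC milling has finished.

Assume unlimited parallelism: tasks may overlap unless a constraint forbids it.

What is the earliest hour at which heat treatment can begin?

Cutting waits on its own release at hour 2, so it starts at hour 2 and finishes at 2 + 4 = hour 6.
After cutting (finishes hour 6), deburring can start at hour 6 and finishes at hour 11.
Heat treatment waits on deburring (finishes hour 11), so the earliest it can start is hour 11.

11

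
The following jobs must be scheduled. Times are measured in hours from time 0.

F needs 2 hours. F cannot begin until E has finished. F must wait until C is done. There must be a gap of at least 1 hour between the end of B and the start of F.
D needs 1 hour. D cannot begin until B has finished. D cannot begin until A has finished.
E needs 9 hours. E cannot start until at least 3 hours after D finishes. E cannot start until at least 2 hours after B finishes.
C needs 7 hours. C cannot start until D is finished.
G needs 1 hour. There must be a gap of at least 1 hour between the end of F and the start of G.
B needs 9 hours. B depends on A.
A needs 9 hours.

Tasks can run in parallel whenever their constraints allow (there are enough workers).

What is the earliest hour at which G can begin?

34

A can start immediately at hour 0; it finishes at hour 9.
B waits on A (finishes hour 9), so it starts at hour 9 and finishes at 9 + 9 = hour 18.
D has to wait for B (finishes hour 18); A (finishes hour 9). The latest of these is hour 18, so D runs hour 18 to 18 + 1 = hour 19.
E has to wait for D (finishes hour 19, plus 3-hour gap → hour 22); B (finishes hour 18, plus 2-hour gap → hour 20). The latest of these is hour 22, so E runs hour 22 to 22 + 9 = hour 31.
After D (finishes hour 19), C can start at hour 19 and finishes at hour 26.
For F: E (finishes hour 31); C (finishes hour 26); B (finishes hour 18, plus 1-hour gap → hour 19). Taking the maximum gives a start of hour 31, and it finishes at 31 + 2 = hour 33.
G waits on F (finishes hour 33, plus 1-hour gap → hour 34), so the earliest it can start is hour 34.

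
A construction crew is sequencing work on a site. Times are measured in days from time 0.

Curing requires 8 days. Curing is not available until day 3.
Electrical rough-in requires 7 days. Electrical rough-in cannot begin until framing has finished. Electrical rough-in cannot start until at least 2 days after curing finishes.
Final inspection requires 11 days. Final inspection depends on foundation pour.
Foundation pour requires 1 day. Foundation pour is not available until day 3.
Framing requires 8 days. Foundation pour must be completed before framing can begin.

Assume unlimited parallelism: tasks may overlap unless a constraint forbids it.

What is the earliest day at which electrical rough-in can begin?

13

After its own release at day 3, curing can start at day 3 and finishes at day 11.
Foundation pour cannot begin until its own release at day 3. It runs from day 3 to 3 + 1 = day 4.
Framing waits on foundation pour (finishes day 4), so it starts at day 4 and finishes at 4 + 8 = day 12.
Electrical rough-in waits on framing (finishes day 12); curing (finishes day 11, plus 2-day gap → day 13). The latest of these is day 13, which is the earliest electrical rough-in can start.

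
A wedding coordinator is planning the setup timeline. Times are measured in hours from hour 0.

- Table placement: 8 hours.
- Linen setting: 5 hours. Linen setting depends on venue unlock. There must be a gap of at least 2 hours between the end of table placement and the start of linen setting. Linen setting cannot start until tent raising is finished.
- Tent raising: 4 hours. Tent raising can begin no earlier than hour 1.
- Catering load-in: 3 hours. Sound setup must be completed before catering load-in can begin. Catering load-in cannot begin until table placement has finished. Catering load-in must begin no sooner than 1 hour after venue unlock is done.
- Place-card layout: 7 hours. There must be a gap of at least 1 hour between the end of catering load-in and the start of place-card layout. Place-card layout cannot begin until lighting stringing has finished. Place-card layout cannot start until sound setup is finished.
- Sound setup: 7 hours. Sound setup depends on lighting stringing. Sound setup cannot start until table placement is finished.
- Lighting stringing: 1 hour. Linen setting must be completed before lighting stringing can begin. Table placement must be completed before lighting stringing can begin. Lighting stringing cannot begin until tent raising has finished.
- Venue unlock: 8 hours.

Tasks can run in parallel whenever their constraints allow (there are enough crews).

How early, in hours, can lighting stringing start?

Nothing blocks table placement, so it runs from hour 0 to hour 8.
After its own release at hour 1, tent raising can start at hour 1 and finishes at hour 5.
Venue unlock has no prerequisites, so it starts at hour 0 and finishes at hour 8.
Linen setting cannot start until venue unlock (finishes hour 8); table placement (finishes hour 8, plus 2-hour gap → hour 10); tent raising (finishes hour 5). The controlling bound is hour 10, so linen setting finishes at 10 + 5 = hour 15.
Lighting stringing waits on linen setting (finishes hour 15); table placement (finishes hour 8); tent raising (finishes hour 5). The latest of these is hour 15, which is the earliest lighting stringing can start.

15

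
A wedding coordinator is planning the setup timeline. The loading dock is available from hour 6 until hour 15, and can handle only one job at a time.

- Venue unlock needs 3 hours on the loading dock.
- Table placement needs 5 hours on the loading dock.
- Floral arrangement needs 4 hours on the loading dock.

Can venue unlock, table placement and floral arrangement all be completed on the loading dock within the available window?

The loading dock window is 15 − 6 = 9 hours.
Running back to back, the jobs need 3 + 5 + 4 = 12 hours on the loading dock.
Since 12 > 9, they cannot all fit.

No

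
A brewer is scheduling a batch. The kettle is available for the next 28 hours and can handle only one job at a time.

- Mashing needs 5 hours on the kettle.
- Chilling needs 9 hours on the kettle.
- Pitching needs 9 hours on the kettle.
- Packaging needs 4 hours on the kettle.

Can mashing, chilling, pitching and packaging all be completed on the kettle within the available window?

Yes

Running back to back, the jobs need 5 + 9 + 9 + 4 = 27 hours on the kettle.
Since 27 ≤ 28, they fit within the window.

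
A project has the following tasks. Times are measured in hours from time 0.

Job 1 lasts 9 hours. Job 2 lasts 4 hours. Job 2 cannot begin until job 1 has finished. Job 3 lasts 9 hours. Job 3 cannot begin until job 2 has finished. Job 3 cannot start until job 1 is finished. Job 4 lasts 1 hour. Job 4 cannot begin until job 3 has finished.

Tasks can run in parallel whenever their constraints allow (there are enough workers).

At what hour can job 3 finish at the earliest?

22

Job 1 can start immediately at hour 0; it finishes at hour 9.
Job 2 waits on job 1 (finishes hour 9), so it starts at hour 9 and finishes at 9 + 4 = hour 13.
Job 3 has to wait for job 2 (finishes hour 13); job 1 (finishes hour 9). The latest of these is hour 13, so job 3 runs hour 13 to 13 + 9 = hour 22.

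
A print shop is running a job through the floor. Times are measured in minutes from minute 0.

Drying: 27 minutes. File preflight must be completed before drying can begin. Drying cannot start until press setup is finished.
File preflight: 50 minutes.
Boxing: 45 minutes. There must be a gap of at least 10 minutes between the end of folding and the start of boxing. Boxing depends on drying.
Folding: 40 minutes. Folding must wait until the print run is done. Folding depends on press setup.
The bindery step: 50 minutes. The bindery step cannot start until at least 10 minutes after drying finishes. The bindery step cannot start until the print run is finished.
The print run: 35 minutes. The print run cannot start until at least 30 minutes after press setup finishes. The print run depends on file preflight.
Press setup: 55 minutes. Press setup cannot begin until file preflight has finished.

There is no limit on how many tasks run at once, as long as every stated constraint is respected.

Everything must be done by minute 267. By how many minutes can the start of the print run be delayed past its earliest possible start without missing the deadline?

2

File preflight has no prerequisites, so it starts at minute 0 and finishes at minute 50.
Press setup cannot begin until file preflight (finishes minute 50). It runs from minute 50 to 50 + 55 = minute 105.
The print run needs all of press setup (finishes minute 105, plus 30-minute gap → minute 135); file preflight (finishes minute 50). That puts its earliest start at minute 135; it finishes at 135 + 35 = minute 170.

Working backward from the deadline:
To finish by minute 267, boxing (duration 45) must start no later than minute 222.
Folding must finish before boxing (must start by minute 222, minus 10-minute gap → minute 212). With a 40-minute duration, folding must start by 212 − 40 = minute 172.
To finish by minute 267, the bindery step (duration 50) must start no later than minute 217.
The print run feeds folding (must start by minute 172); the bindery step (must start by minute 217). Taking the minimum, the print run must finish by minute 172 and start by 172 − 35 = minute 137.
So the print run can start as early as minute 135 and as late as minute 137, giving 137 − 135 = 2 minutes of slack.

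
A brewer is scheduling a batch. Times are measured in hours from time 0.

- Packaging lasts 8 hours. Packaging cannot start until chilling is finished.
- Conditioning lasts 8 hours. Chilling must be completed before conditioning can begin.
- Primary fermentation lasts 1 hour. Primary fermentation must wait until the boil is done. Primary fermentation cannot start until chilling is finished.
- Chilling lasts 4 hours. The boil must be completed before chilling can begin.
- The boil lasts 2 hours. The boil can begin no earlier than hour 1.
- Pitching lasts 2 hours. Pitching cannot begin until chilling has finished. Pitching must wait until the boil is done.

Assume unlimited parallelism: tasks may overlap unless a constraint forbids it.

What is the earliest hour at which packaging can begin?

After its own release at hour 1, the boil can start at hour 1 and finishes at hour 3.
After the boil (finishes hour 3), chilling can start at hour 3 and finishes at hour 7.
Packaging waits on chilling (finishes hour 7), so the earliest it can start is hour 7.

7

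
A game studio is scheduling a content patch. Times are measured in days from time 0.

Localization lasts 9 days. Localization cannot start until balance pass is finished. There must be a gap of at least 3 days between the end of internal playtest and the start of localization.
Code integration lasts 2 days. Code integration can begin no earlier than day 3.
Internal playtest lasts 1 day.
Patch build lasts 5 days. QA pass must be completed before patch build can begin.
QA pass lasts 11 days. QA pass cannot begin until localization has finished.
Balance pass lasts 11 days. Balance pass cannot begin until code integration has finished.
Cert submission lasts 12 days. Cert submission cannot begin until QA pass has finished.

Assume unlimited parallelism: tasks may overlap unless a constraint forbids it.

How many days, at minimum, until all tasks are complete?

Internal playtest can start immediately at day 0; it finishes at day 1.
Code integration waits on its own release at day 3, so it starts at day 3 and finishes at 3 + 2 = day 5.
Balance pass cannot begin until code integration (finishes day 5). It runs from day 5 to 5 + 11 = day 16.
Localization cannot start until balance pass (finishes day 16); internal playtest (finishes day 1, plus 3-day gap → day 4). The controlling bound is day 16, so localization finishes at 16 + 9 = day 25.
QA pass waits on localization (finishes day 25), so it starts at day 25 and finishes at 25 + 11 = day 36.
Patch build cannot begin until QA pass (finishes day 36). It runs from day 36 to 36 + 5 = day 41.
After QA pass (finishes day 36), cert submission can start at day 36 and finishes at day 48.
All tasks are finished once the last one completes. Finish times: Code integration at 5, Internal playtest at 1, Balance pass at 16, Localization at 25, QA pass at 36, Cert submission at 48, Patch build at 41. The latest is day 48.

48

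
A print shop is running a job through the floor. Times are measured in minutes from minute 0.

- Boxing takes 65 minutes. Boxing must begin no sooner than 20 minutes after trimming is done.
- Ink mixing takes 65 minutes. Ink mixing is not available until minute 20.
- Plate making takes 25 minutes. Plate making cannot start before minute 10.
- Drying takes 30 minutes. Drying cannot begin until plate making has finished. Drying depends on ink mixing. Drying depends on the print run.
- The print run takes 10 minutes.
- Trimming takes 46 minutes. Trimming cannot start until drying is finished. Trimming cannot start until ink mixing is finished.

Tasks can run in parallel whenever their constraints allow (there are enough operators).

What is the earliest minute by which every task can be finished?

246

The print run has no prerequisites, so it starts at minute 0 and finishes at minute 10.
Ink mixing cannot begin until its own release at minute 20. It runs from minute 20 to 20 + 65 = minute 85.
Plate making cannot begin until its own release at minute 10. It runs from minute 10 to 10 + 25 = minute 35.
Drying has to wait for plate making (finishes minute 35); ink mixing (finishes minute 85); the print run (finishes minute 10). The latest of these is minute 85, so drying runs minute 85 to 85 + 30 = minute 115.
For trimming: drying (finishes minute 115); ink mixing (finishes minute 85). Taking the maximum gives a start of minute 115, and it finishes at 115 + 46 = minute 161.
Boxing waits on trimming (finishes minute 161, plus 20-minute gap → minute 181), so it starts at minute 181 and finishes at 181 + 65 = minute 246.
All tasks are finished once the last one completes. Finish times: Plate making at 35, Ink mixing at 85, The print run at 10, Drying at 115, Trimming at 161, Boxing at 246. The latest is minute 246.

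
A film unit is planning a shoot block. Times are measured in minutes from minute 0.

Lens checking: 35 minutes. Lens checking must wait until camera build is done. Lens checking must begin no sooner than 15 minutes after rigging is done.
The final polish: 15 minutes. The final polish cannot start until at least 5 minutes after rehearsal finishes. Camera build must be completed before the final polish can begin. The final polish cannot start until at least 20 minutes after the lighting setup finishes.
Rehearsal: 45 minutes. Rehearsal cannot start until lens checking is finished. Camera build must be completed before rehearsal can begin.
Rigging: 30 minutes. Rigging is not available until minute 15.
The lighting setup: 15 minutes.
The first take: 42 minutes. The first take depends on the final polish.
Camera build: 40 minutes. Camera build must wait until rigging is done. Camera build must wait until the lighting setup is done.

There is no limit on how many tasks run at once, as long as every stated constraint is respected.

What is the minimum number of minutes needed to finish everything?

227

The lighting setup can start immediately at minute 0; it finishes at minute 15.
Rigging cannot begin until its own release at minute 15. It runs from minute 15 to 15 + 30 = minute 45.
Camera build needs all of rigging (finishes minute 45); the lighting setup (finishes minute 15). That puts its earliest start at minute 45; it finishes at 45 + 40 = minute 85.
Lens checking has to wait for camera build (finishes minute 85); rigging (finishes minute 45, plus 15-minute gap → minute 60). The latest of these is minute 85, so lens checking runs minute 85 to 85 + 35 = minute 120.
For rehearsal: lens checking (finishes minute 120); camera build (finishes minute 85). Taking the maximum gives a start of minute 120, and it finishes at 120 + 45 = minute 165.
The final polish needs all of rehearsal (finishes minute 165, plus 5-minute gap → minute 170); camera build (finishes minute 85); the lighting setup (finishes minute 15, plus 20-minute gap → minute 35). That puts its earliest start at minute 170; it finishes at 170 + 15 = minute 185.
The first take cannot begin until the final polish (finishes minute 185). It runs from minute 185 to 185 + 42 = minute 227.
All tasks are finished once the last one completes. Finish times: Rigging at 45, The lighting setup at 15, Camera build at 85, Lens checking at 120, Rehearsal at 165, The final polish at 185, The first take at 227. The latest is minute 227.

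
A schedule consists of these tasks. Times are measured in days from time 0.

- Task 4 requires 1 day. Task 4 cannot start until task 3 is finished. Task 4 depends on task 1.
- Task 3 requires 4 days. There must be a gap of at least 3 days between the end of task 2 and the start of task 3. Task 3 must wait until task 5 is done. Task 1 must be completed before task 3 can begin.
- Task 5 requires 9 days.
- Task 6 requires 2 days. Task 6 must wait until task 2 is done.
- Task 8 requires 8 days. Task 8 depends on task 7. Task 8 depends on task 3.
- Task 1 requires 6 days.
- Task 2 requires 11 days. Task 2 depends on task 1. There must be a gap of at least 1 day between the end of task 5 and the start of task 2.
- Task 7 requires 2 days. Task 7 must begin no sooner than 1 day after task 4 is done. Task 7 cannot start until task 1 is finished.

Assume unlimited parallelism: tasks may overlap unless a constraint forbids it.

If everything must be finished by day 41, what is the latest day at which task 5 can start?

1

Nothing follows task 8; the deadline of day 41 is its only limit. It must start by 41 − 8 = day 33.
Since task 8 (must start by day 33) depends on it, task 7 must finish by day 33. Backing off its 2-day duration gives a latest start of day 31.
Task 4 must finish before task 7 (must start by day 31, minus 1-day gap → day 30). With a 1-day duration, task 4 must start by 30 − 1 = day 29.
For task 3: task 4 (must start by day 29); task 8 (must start by day 33). The most restrictive is day 29; with a 4-day duration, task 3 must start by day 25.
To finish by day 41, task 6 (duration 2) must start no later than day 39.
Task 2 feeds task 3 (must start by day 25, minus 3-day gap → day 22); task 6 (must start by day 39). Taking the minimum, task 2 must finish by day 22 and start by 22 − 11 = day 11.
Task 5 must finish in time for task 2 (must start by day 11, minus 1-day gap → day 10); task 3 (must start by day 25). The tightest is day 10, so task 5 must start by 10 − 9 = day 1.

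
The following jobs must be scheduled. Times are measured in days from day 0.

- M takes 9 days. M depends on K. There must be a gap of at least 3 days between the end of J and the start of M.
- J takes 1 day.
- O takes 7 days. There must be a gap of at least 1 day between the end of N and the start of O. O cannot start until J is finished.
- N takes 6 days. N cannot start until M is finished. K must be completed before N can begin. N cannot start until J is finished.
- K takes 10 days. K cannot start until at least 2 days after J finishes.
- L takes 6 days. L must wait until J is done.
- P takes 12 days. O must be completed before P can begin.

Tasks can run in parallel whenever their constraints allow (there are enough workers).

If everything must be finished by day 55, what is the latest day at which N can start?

P has no dependents, so it just needs to finish by day 55. Starting by 55 − 12 = day 43 achieves that.
Since P (must start by day 43) depends on it, O must finish by day 43. Backing off its 7-day duration gives a latest start of day 36.
N has to be done before O (must start by day 36, minus 1-day gap → day 35). That means finishing by day 35, i.e. starting by 35 − 6 = day 29.

29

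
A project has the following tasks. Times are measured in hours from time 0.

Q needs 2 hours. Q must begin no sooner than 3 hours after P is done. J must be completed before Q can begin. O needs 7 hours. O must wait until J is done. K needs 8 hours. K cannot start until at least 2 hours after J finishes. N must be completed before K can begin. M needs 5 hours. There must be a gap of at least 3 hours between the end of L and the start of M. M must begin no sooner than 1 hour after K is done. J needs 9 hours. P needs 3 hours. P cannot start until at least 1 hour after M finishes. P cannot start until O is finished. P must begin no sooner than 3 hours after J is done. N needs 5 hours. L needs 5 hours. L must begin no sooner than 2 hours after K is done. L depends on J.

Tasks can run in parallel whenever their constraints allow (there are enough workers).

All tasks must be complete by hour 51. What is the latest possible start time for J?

Q must finish by hour 51; it takes 2 hours, so it must start by 51 − 2 = hour 49.
Since Q (must start by hour 49, minus 3-hour gap → hour 46) depends on it, P must finish by hour 46. Backing off its 3-hour duration gives a latest start of hour 43.
M feeds into P (must start by hour 43, minus 1-hour gap → hour 42); so M must finish by hour 42 and therefore start by hour 37.
L must finish before M (must start by hour 37, minus 3-hour gap → hour 34). With a 5-hour duration, L must start by 34 − 5 = hour 29.
For K: L (must start by hour 29, minus 2-hour gap → hour 27); M (must start by hour 37, minus 1-hour gap → hour 36). The most restrictive is hour 27; with an 8-hour duration, K must start by hour 19.
Since P (must start by hour 43) depends on it, O must finish by hour 43. Backing off its 7-hour duration gives a latest start of hour 36.
For J: K (must start by hour 19, minus 2-hour gap → hour 17); L (must start by hour 29); O (must start by hour 36); P (must start by hour 43, minus 3-hour gap → hour 40); Q (must start by hour 49). The most restrictive is hour 17; with a 9-hour duration, J must start by hour 8.

8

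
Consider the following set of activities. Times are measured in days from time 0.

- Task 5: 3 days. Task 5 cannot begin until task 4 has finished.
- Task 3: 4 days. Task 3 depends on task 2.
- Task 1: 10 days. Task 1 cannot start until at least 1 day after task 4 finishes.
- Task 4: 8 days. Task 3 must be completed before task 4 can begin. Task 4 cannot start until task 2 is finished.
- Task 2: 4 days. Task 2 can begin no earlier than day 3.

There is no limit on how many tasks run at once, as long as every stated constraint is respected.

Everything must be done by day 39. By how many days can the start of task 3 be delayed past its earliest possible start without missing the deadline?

Task 2 cannot begin until its own release at day 3. It runs from day 3 to 3 + 4 = day 7.
Task 3 cannot begin until task 2 (finishes day 7). It runs from day 7 to 7 + 4 = day 11.

Working backward from the deadline:
Task 1 has no dependents, so it just needs to finish by day 39. Starting by 39 − 10 = day 29 achieves that.
Nothing follows task 5; the deadline of day 39 is its only limit. It must start by 39 − 3 = day 36.
Task 4 has several dependents: task 1 (must start by day 29, minus 1-day gap → day 28); task 5 (must start by day 36). The earliest of those limits is day 28, so task 4 must start by 28 − 8 = day 20.
Since task 4 (must start by day 20) depends on it, task 3 must finish by day 20. Backing off its 4-day duration gives a latest start of day 16.
So task 3 can start as early as day 7 and as late as day 16, giving 16 − 7 = 9 days of slack.

9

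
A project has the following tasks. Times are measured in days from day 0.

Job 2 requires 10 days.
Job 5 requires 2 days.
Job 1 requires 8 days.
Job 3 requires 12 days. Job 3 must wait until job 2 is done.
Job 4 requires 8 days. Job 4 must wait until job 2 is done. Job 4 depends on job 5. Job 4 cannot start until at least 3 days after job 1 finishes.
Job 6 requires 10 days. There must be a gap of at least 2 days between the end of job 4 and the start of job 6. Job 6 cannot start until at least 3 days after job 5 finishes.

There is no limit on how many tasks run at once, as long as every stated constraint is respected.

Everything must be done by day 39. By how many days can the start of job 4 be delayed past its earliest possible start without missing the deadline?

8

Job 5 can start immediately at day 0; it finishes at day 2.
Job 2 has no prerequisites, so it starts at day 0 and finishes at day 10.
Job 1 has no prerequisites, so it starts at day 0 and finishes at day 8.
Job 4 has to wait for job 2 (finishes day 10); job 5 (finishes day 2); job 1 (finishes day 8, plus 3-day gap → day 11). The latest of these is day 11, so job 4 runs day 11 to 11 + 8 = day 19.

Working backward from the deadline:
To finish by day 39, job 6 (duration 10) must start no later than day 29.
Job 4 feeds into job 6 (must start by day 29, minus 2-day gap → day 27); so job 4 must finish by day 27 and therefore start by day 19.
So job 4 can start as early as day 11 and as late as day 19, giving 19 − 11 = 8 days of slack.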